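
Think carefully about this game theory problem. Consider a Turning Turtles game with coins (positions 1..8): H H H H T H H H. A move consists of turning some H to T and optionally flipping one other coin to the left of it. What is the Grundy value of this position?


Coins: H H H H T H H H
Key fact: a single head at position k behaves exactly like a Nim heap of size k (turning it to T and optionally flipping a coin at j < k corresponds to moving the heap from k to j, or to 0), and heads combine as a disjunctive sum (two heads at the same place would cancel, matching j XOR j = 0). So the Nim-value is the XOR of the 1-indexed positions of the heads.
Face-up positions (1-indexed): [1, 2, 3, 4, 6, 7, 8]
XOR 0 with 1: 0 XOR 1 = 1
XOR 1 with 2: 1 XOR 2 = 3
XOR 3 with 3: 3 XOR 3 = 0
XOR 0 with 4: 0 XOR 4 = 4
XOR 4 with 6: 4 XOR 6 = 2
XOR 2 with 7: 2 XOR 7 = 5
XOR 5 with 8: 5 XOR 8 = 13
Nim-value = 13

13


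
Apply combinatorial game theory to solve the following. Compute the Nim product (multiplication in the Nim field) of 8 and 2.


Nim multiplication is bilinear over XOR: (u XOR v) * w = (u*w) XOR (v*w).
So we split each operand into its bit components and XOR the pairwise Nim products.
8 = 8 (as XOR of powers of 2).
2 = 2 (as XOR of powers of 2).
Using the standard Nim-product table on single bits:
  2*2 = 3,   2*4 = 8,   2*8 = 12,
  4*4 = 6,   4*8 = 11,  8*8 = 13,
and  1*x = x (identity), k*l = l*k (commutative).
Pairwise Nim products:
  8 * 2 = 12
XOR them: 12 = 12.
Result: 8 * 2 = 12 (in Nim).

12


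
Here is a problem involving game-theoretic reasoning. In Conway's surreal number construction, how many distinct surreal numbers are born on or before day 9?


Day 0: {|} = 0 is born. Count = 1.
Day n: the number of surreal numbers born by day n is 2^(n+1) - 1.
By day 0: 2^1 - 1 = 1
By day 1: 2^2 - 1 = 3
By day 2: 2^3 - 1 = 7
By day 3: 2^4 - 1 = 15
By day 4: 2^5 - 1 = 31
By day 5: 2^6 - 1 = 63
By day 6: 2^7 - 1 = 127
By day 7: 2^8 - 1 = 255
By day 8: 2^9 - 1 = 511
By day 9: 2^10 - 1 = 1023
By day 9: 1023 surreal numbers.

1023


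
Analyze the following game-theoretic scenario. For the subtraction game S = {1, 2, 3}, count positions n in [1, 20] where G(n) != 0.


Subtraction set S = {1, 2, 3}, so G(n) = n mod 4.
G(n) = 0 when n is a multiple of 4.
Multiples of 4 in [1, 20]: 5
N-positions (nonzero Grundy) = 20 - 5 = 15

15


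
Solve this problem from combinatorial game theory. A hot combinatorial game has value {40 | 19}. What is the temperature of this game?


The game is {40 | 19}, a switch {a | b} with numbers a > b.
Cooling {a | b} by t gives {a - t | b + t}, which stops being hot when a - t = b + t, i.e. at t = (a - b)/2. So the temperature of a switch is (a - b)/2.
Temperature = (Left option - Right option) / 2
= (40 - (19)) / 2
= 21 / 2
= 21/2

21/2


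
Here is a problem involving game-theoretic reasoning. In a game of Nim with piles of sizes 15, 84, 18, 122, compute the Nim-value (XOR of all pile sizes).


We need the XOR (exclusive or) of all pile sizes.
After XOR-ing pile 1 (size 15): 0 XOR 15 = 15
After XOR-ing pile 2 (size 84): 15 XOR 84 = 91
After XOR-ing pile 3 (size 18): 91 XOR 18 = 73
After XOR-ing pile 4 (size 122): 73 XOR 122 = 51
The Nim-value of this position is 51.

51


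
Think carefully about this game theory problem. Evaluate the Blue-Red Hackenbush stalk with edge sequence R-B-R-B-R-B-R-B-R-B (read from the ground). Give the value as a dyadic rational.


Edges (from ground): R-B-R-B-R-B-R-B-R-B
By Berlekamp's sign-expansion rule, a Blue-Red Hackenbush stalk has the value of the surreal number whose sign sequence is the edge sequence with B -> + and R -> -.
Sign sequence: -+-+-+-+-+
Trace the sign expansion in the surreal number tree, starting from 0:
Edge 1: R (sign -) -> bounds (-inf, 0), value = -1
Edge 2: B (sign +) -> bounds (-1, 0), value = -1/2
Edge 3: R (sign -) -> bounds (-1, -1/2), value = -3/4
Edge 4: B (sign +) -> bounds (-3/4, -1/2), value = -5/8
Edge 5: R (sign -) -> bounds (-3/4, -5/8), value = -11/16
Edge 6: B (sign +) -> bounds (-11/16, -5/8), value = -21/32
Edge 7: R (sign -) -> bounds (-11/16, -21/32), value = -43/64
Edge 8: B (sign +) -> bounds (-43/64, -21/32), value = -85/128
Edge 9: R (sign -) -> bounds (-43/64, -85/128), value = -171/256
Edge 10: B (sign +) -> bounds (-171/256, -85/128), value = -341/512
Game value = -341/512

-341/512


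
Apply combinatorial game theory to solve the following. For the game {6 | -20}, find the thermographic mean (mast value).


Game = {6 | -20}, a switch {a | b} with numbers a > b.
Its thermograph has left wall a - t and right wall b + t, which meet at t = (a - b)/2, where both equal (a + b)/2. So the mast (mean value) is at (a + b)/2.
Mean = (6 + (-20))/2 = -14/2 = -7

-7


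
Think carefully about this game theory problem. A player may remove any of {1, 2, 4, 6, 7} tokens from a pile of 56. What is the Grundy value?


The subtraction set is S = {1, 2, 4, 6, 7}.
G(k) = mex{ G(k - s) : s in S, s <= k }. We compute iteratively: G(0) = 0.
G(1) = mex({0}) = 1
G(2) = mex({0, 1}) = 2
G(3) = mex({1, 2}) = 0
G(4) = mex({0, 2}) = 1
G(5) = mex({0, 1}) = 2
G(6) = mex({0, 1, 2}) = 3
G(7) = mex({0, 1, 2, 3}) = 4
G(8) = mex({1, 2, 3, 4}) = 0
G(9) = mex({0, 2, 4}) = 1
G(10) = mex({0, 1, 3}) = 2
G(11) = mex({1, 2, 4}) = 0
G(12) = mex({0, 2, 3}) = 1
G(13) = mex({0, 1, 3, 4}) = 2
G(14) = mex({0, 1, 2, 4}) = 3
Observe that G(8)..G(14) = 0, 1, 2, 0, 1, 2, 3 repeats G(0)..G(6) = 0, 1, 2, 0, 1, 2, 3.
For k >= max(S) = 7, G(k) is determined by the previous 7 values G(k-7)..G(k-1); a window of 7 consecutive values has recurred shifted by 8, so by induction G(k + 8) = G(k) for all k >= 0: the sequence is periodic from the start with period 8.
One period: G(0..7) = 0, 1, 2, 0, 1, 2, 3, 4.
56 mod 8 = 0, so G(56) = G(0) = 0.

0


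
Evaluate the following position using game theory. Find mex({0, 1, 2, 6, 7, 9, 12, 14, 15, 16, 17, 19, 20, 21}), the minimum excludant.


Set = {0, 1, 2, 6, 7, 9, 12, 14, 15, 16, 17, 19, 20, 21}
0 is in the set.
1 is in the set.
2 is in the set.
3 is NOT in the set. This is the mex.
mex = 3

3


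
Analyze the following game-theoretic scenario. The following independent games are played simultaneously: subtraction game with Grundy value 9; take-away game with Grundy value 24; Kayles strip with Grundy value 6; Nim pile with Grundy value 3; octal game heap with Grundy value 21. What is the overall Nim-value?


By the Sprague-Grundy theorem, the Grundy value of a sum of games is the XOR of individual Grundy values.
subtraction game: Grundy value = 9. Running XOR: 0 XOR 9 = 9
take-away game: Grundy value = 24. Running XOR: 9 XOR 24 = 17
Kayles strip: Grundy value = 6. Running XOR: 17 XOR 6 = 23
Nim pile: Grundy value = 3. Running XOR: 23 XOR 3 = 20
octal game heap: Grundy value = 21. Running XOR: 20 XOR 21 = 1
The combined Grundy value is 1.

1


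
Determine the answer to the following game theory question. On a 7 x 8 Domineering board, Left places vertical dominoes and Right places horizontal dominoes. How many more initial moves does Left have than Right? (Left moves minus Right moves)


Board is 7 x 8 (rows x cols).
Left (vertical) placements: (rows-1) * cols = 6 * 8 = 48
Right (horizontal) placements: rows * (cols-1) = 7 * 7 = 49
Advantage = Left - Right = 48 - 49 = -1

-1


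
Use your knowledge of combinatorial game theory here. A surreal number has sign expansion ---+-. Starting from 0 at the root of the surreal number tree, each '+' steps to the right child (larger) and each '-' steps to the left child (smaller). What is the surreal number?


Sign expansion: ---+-
Rule: track bounds (lo, hi), initially (-inf, +inf). On '+', the current value becomes lo and we move to the simplest number in (value, hi): value + 1 if hi = +inf, otherwise the midpoint (value + hi)/2. On '-', the current value becomes hi and we move to value - 1 if lo = -inf, otherwise the midpoint (lo + value)/2.
Start at 0.
Step 1: sign = -, move left. Bounds: (-inf, 0). Value = -1
Step 2: sign = -, move left. Bounds: (-inf, -1). Value = -2
Step 3: sign = -, move left. Bounds: (-inf, -2). Value = -3
Step 4: sign = +, move right. Bounds: (-3, -2). Value = -5/2
Step 5: sign = -, move left. Bounds: (-3, -5/2). Value = -11/4
The surreal number with sign expansion ---+- is -11/4.

-11/4


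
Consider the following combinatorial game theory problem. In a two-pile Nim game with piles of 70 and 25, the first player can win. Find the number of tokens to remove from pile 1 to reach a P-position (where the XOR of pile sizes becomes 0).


Piles: 70 and 25
Current XOR: 70 XOR 25 = 95 (non-zero, so this is an N-position).
To make the XOR zero, we need to find a move that balances the piles.
For pile 1 (size 70): target = 70 XOR 95 = 25
We reduce pile 1 from 70 to 25.
Tokens removed: 70 - 25 = 45
Verification: 25 XOR 25 = 0

45


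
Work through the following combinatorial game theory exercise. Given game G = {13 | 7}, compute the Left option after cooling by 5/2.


Original game: {13 | 7} (a switch {a | b} with a > b).
Cooling by t (for t below the temperature (a - b)/2 = 3) taxes each move by t: {a | b} cooled by t is {a - t | b + t}.
Cooling amount: t = 5/2
Cooled Left option: 13 - 5/2 = 21/2
Cooled Right option: 7 + 5/2 = 19/2
Cooled game: {21/2 | 19/2}
Left option = 21/2

21/2


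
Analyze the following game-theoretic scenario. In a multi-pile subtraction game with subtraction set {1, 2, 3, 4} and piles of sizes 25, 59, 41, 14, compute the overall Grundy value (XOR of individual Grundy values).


Subtraction set: {1, 2, 3, 4}
For this subtraction set, G(n) = n mod 5 (period = max + 1 = 5).
Pile 1 (size 25): G(25) = 25 mod 5 = 0
Pile 2 (size 59): G(59) = 59 mod 5 = 4
Pile 3 (size 41): G(41) = 41 mod 5 = 1
Pile 4 (size 14): G(14) = 14 mod 5 = 4
Total Grundy value = XOR of all: 0 XOR 4 XOR 1 XOR 4 = 1

1


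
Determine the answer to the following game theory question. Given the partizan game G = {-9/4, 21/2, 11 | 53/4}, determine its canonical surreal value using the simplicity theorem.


Left options: {-9/4, 21/2, 11}, max = 11
Right options: {53/4}, min = 53/4
All options are numbers and max(Left) < min(Right), so by the simplicity theorem the value is the simplest (earliest-born) number strictly between 11 and 53/4.
Integers 12 through 13 all lie strictly between 11 and 53/4.
Among integers, the simplest (lowest birthday = smallest |n|; 0 is born on day 0, +-n on day n) is 12.
No non-integer in the interval can be simpler: if x is a non-integer in the interval, then floor(x) or ceil(x) also lies in the interval (the interval contains an integer), and both are proper prefixes of x's sign expansion, i.e. born earlier. So the game value is 12.
Game value = 12

12


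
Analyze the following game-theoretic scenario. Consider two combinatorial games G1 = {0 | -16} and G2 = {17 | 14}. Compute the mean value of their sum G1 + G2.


G1 = {0 | -16}, G2 = {17 | 14}
Each is a switch {a | b} with numbers a > b; its mean value is (a + b)/2, and mean value is additive over game sums: m(G1 + G2) = m(G1) + m(G2).
Mean of G1 = (0 + (-16))/2 = -16/2 = -8
Mean of G2 = (17 + (14))/2 = 31/2 = 31/2
Mean of G1 + G2 = -8 + 31/2 = 15/2

15/2


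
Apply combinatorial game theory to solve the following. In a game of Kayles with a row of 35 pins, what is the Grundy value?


Kayles: a move removes 1 or 2 adjacent pins from a contiguous row.
Removing pins from a row of k leaves two independent rows (a, b) with a + b = k - 1 (one pin) or a + b = k - 2 (two pins); an end removal gives a = 0.
By Sprague-Grundy, G(k) = mex{ G(a) XOR G(b) } over all these splits. G(0) = 0.
G(1): splits (0,0):0^0=0 -> mex({0}) = 1
G(2): splits (0,1):0^1=1 (0,0):0^0=0 -> mex({0, 1}) = 2
G(3): splits (0,2):0^2=2 (1,1):1^1=0 (0,1):0^1=1 -> mex({0, 1, 2}) = 3
G(4): splits (0,3):0^3=3 (1,2):1^2=3 (0,2):0^2=2 (1,1):1^1=0 -> mex({0, 2, 3}) = 1
G(5): splits (0,4):0^1=1 (1,3):1^3=2 (2,2):2^2=0 (0,3):0^3=3 (1,2):1^2=3 -> mex({0, 1, 2, 3}) = 4
G(6) = mex({0, 1, 2, 4}) = 3
G(7) = mex({0, 1, 3, 4, 5}) = 2
G(8) = mex({0, 2, 3, 5, 6}) = 1
G(9) = mex({0, 1, 2, 3, 6, 7}) = 4
G(10) = mex({0, 1, 3, 4, 5, 7}) = 2
G(11) = mex({0, 1, 2, 3, 4, 5}) = 6
G(12) = mex({0, 1, 2, 3, 5, 6, 7}) = 4
G(13) = mex({0, 2, 3, 4, 6, 7}) = 1
G(14) = mex({0, 1, 4, 5, 6, 7}) = 2
G(15) = mex({0, 1, 2, 3, 4, 5, 6}) = 7
G(16) = mex({0, 2, 3, 5, 6, 7}) = 1
G(17) = mex({0, 1, 2, 3, 5, 6, 7}) = 4
G(18) = mex({0, 1, 2, 4, 5, 6}) = 3
G(19) = mex({0, 1, 3, 4, 5, 7}) = 2
G(20) = mex({0, 2, 3, 4, 5, 6, 7}) = 1
G(21) = mex({0, 1, 2, 3, 5, 6, 7}) = 4
G(22) = mex({0, 1, 2, 3, 4, 5, 7}) = 6
G(23) = mex({0, 1, 2, 3, 4, 5, 6}) = 7
G(24) = mex({0, 1, 2, 3, 5, 6, 7}) = 4
G(25) = mex({0, 2, 3, 4, 6, 7}) = 1
G(26) = mex({0, 1, 3, 4, 5, 6, 7}) = 2
G(27) = mex({0, 1, 2, 3, 4, 5, 6, 7}) = 8
G(28) = mex({0, 1, 2, 3, 4, 6, 7, 8}) = 5
G(29) = mex({0, 1, 2, 3, 5, 6, 7, 8, 9}) = 4
G(30) = mex({0, 1, 2, 3, 4, 5, 6, 9, 10}) = 7
G(31) = mex({0, 1, 3, 4, 5, 7, 10, 11}) = 2
G(32) = mex({0, 2, 3, 4, 5, 6, 7, 9, 11}) = 1
G(33) = mex({0, 1, 2, 3, 4, 5, 6, 7, 9, 12}) = 8
G(34) = mex({0, 1, 2, 3, 4, 5, 7, 8, 11, 12}) = 6
G(35) = mex({0, 1, 2, 3, 4, 5, 6, 8, 9, 10, 11}) = 7
Therefore G(35) = 7.

7


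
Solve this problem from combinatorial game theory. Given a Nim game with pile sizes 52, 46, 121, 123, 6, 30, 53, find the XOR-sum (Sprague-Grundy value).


We need the XOR (exclusive or) of all pile sizes.
After XOR-ing pile 1 (size 52): 0 XOR 52 = 52
After XOR-ing pile 2 (size 46): 52 XOR 46 = 26
After XOR-ing pile 3 (size 121): 26 XOR 121 = 99
After XOR-ing pile 4 (size 123): 99 XOR 123 = 24
After XOR-ing pile 5 (size 6): 24 XOR 6 = 30
After XOR-ing pile 6 (size 30): 30 XOR 30 = 0
After XOR-ing pile 7 (size 53): 0 XOR 53 = 53
The Nim-value of this position is 53.

53


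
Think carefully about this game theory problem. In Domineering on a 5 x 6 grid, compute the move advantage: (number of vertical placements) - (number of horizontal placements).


Board is 5 x 6 (rows x cols).
Left (vertical) placements: (rows-1) * cols = 4 * 6 = 24
Right (horizontal) placements: rows * (cols-1) = 5 * 5 = 25
Advantage = Left - Right = 24 - 25 = -1

-1


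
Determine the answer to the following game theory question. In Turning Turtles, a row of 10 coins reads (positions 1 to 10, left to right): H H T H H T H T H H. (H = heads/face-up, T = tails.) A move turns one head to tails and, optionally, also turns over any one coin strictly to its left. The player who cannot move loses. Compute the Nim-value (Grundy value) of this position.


Coins: H H T H H T H T H H
Key fact: a single head at position k behaves exactly like a Nim heap of size k (turning it to T and optionally flipping a coin at j < k corresponds to moving the heap from k to j, or to 0), and heads combine as a disjunctive sum (two heads at the same place would cancel, matching j XOR j = 0). So the Nim-value is the XOR of the 1-indexed positions of the heads.
Face-up positions (1-indexed): [1, 2, 4, 5, 7, 9, 10]
XOR 0 with 1: 0 XOR 1 = 1
XOR 1 with 2: 1 XOR 2 = 3
XOR 3 with 4: 3 XOR 4 = 7
XOR 7 with 5: 7 XOR 5 = 2
XOR 2 with 7: 2 XOR 7 = 5
XOR 5 with 9: 5 XOR 9 = 12
XOR 12 with 10: 12 XOR 10 = 6
Nim-value = 6

6


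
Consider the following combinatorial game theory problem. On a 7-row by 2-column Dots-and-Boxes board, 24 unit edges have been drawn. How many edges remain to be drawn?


Grid: 7 x 2 boxes, i.e. 8 rows and 3 columns of dots.
Horizontal edges: (rows + 1) * cols = 8 * 2 = 16
Vertical edges: rows * (cols + 1) = 7 * 3 = 21
Total edges: 16 + 21 = 37
Edges drawn: 24
Remaining: 37 - 24 = 13

13


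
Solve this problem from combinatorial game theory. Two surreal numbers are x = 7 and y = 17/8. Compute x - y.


x = 7, y = 17/8
Converting to common denominator: 8
x = 56/8, y = 17/8
x - y = 7 - 17/8 = 39/8

39/8


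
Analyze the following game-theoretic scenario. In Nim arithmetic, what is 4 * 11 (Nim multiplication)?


Nim multiplication is bilinear over XOR: (u XOR v) * w = (u*w) XOR (v*w).
So we split each operand into its bit components and XOR the pairwise Nim products.
4 = 4 (as XOR of powers of 2).
11 = 1 + 2 + 8 (as XOR of powers of 2).
Using the standard Nim-product table on single bits:
  2*2 = 3,   2*4 = 8,   2*8 = 12,
  4*4 = 6,   4*8 = 11,  8*8 = 13,
and  1*x = x (identity), k*l = l*k (commutative).
Pairwise Nim products:
  4 * 1 = 4
  4 * 2 = 8
  4 * 8 = 11
XOR them: 4 XOR 8 XOR 11 = 7.
Result: 4 * 11 = 7 (in Nim).

7


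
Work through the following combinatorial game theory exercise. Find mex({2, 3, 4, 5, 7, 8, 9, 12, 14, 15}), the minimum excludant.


Set = {2, 3, 4, 5, 7, 8, 9, 12, 14, 15}
0 is NOT in the set. This is the mex.
mex = 0

0


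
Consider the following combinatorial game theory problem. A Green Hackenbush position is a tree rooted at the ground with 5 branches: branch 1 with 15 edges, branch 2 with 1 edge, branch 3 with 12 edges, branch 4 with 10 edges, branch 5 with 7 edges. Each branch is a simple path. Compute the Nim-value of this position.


The tree has 5 branches from the ground vertex.
In Green Hackenbush, the Nim-value of a simple path of length k is k.
Branch 1: length 15, Nim-value = 15
Branch 2: length 1, Nim-value = 1
Branch 3: length 12, Nim-value = 12
Branch 4: length 10, Nim-value = 10
Branch 5: length 7, Nim-value = 7
Total Nim-value = XOR of all branch values:
0 XOR 15 = 15
15 XOR 1 = 14
14 XOR 12 = 2
2 XOR 10 = 8
8 XOR 7 = 15
Nim-value of the tree = 15

15


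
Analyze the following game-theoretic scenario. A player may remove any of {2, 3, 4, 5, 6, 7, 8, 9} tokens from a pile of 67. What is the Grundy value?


The subtraction set is S = {2, 3, 4, 5, 6, 7, 8, 9}.
G(k) = mex{ G(k - s) : s in S, s <= k }. We compute iteratively: G(0) = 0.
G(1) = mex({}) = 0
G(2) = mex({0}) = 1
G(3) = mex({0}) = 1
G(4) = mex({0, 1}) = 2
G(5) = mex({0, 1}) = 2
G(6) = mex({0, 1, 2}) = 3
G(7) = mex({0, 1, 2}) = 3
G(8) = mex({0, 1, 2, 3}) = 4
G(9) = mex({0, 1, 2, 3}) = 4
G(10) = mex({0, 1, 2, 3, 4}) = 5
G(11) = mex({1, 2, 3, 4}) = 0
G(12) = mex({1, 2, 3, 4, 5}) = 0
G(13) = mex({0, 2, 3, 4, 5}) = 1
G(14) = mex({0, 2, 3, 4, 5}) = 1
G(15) = mex({0, 1, 3, 4, 5}) = 2
G(16) = mex({0, 1, 3, 4, 5}) = 2
G(17) = mex({0, 1, 2, 4, 5}) = 3
G(18) = mex({0, 1, 2, 4, 5}) = 3
G(19) = mex({0, 1, 2, 3, 5}) = 4
Observe that G(11)..G(19) = 0, 0, 1, 1, 2, 2, 3, 3, 4 repeats G(0)..G(8) = 0, 0, 1, 1, 2, 2, 3, 3, 4.
For k >= max(S) = 9, G(k) is determined by the previous 9 values G(k-9)..G(k-1); a window of 9 consecutive values has recurred shifted by 11, so by induction G(k + 11) = G(k) for all k >= 0: the sequence is periodic from the start with period 11.
One period: G(0..10) = 0, 0, 1, 1, 2, 2, 3, 3, 4, 4, 5.
67 mod 11 = 1, so G(67) = G(1) = 0.

0


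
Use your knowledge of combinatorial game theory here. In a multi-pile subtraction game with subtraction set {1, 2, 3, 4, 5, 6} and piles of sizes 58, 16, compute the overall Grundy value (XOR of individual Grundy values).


Subtraction set: {1, 2, 3, 4, 5, 6}
For this subtraction set, G(n) = n mod 7 (period = max + 1 = 7).
Pile 1 (size 58): G(58) = 58 mod 7 = 2
Pile 2 (size 16): G(16) = 16 mod 7 = 2
Total Grundy value = XOR of all: 2 XOR 2 = 0

0


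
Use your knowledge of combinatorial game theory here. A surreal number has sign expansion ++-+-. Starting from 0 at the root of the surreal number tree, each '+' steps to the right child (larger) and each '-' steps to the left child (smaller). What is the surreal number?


Sign expansion: ++-+-
Rule: track bounds (lo, hi), initially (-inf, +inf). On '+', the current value becomes lo and we move to the simplest number in (value, hi): value + 1 if hi = +inf, otherwise the midpoint (value + hi)/2. On '-', the current value becomes hi and we move to value - 1 if lo = -inf, otherwise the midpoint (lo + value)/2.
Start at 0.
Step 1: sign = +, move right. Bounds: (0, +inf). Value = 1
Step 2: sign = +, move right. Bounds: (1, +inf). Value = 2
Step 3: sign = -, move left. Bounds: (1, 2). Value = 3/2
Step 4: sign = +, move right. Bounds: (3/2, 2). Value = 7/4
Step 5: sign = -, move left. Bounds: (3/2, 7/4). Value = 13/8
The surreal number with sign expansion ++-+- is 13/8.

13/8


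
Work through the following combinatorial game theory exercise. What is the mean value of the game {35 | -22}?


Game = {35 | -22}, a switch {a | b} with numbers a > b.
Its thermograph has left wall a - t and right wall b + t, which meet at t = (a - b)/2, where both equal (a + b)/2. So the mast (mean value) is at (a + b)/2.
Mean = (35 + (-22))/2 = 13/2 = 13/2

13/2


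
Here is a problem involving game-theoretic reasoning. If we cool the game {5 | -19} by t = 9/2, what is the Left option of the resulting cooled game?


Original game: {5 | -19} (a switch {a | b} with a > b).
Cooling by t (for t below the temperature (a - b)/2 = 12) taxes each move by t: {a | b} cooled by t is {a - t | b + t}.
Cooling amount: t = 9/2
Cooled Left option: 5 - 9/2 = 1/2
Cooled Right option: -19 + 9/2 = -29/2
Cooled game: {1/2 | -29/2}
Left option = 1/2

1/2


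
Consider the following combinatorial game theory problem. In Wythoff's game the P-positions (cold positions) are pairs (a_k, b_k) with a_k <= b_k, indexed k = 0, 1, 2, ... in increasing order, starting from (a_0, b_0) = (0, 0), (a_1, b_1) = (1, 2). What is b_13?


By Wythoff's theorem, a_k = floor(k * phi) and b_k = floor(k * phi^2) = a_k + k, where phi = (1 + sqrt(5))/2 is the golden ratio.
phi = (1 + sqrt(5))/2 = 1.618034
phi^2 = phi + 1 = 2.618034
k = 13
k * phi^2 = 13 * 2.618034 = 34.034442
b_13 = floor(k * phi^2) = 34 (check: a_13 + k = 21 + 13 = 34)

34


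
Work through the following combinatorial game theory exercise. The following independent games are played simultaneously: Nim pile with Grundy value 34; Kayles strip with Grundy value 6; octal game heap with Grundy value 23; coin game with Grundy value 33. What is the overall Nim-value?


By the Sprague-Grundy theorem, the Grundy value of a sum of games is the XOR of individual Grundy values.
Nim pile: Grundy value = 34. Running XOR: 0 XOR 34 = 34
Kayles strip: Grundy value = 6. Running XOR: 34 XOR 6 = 36
octal game heap: Grundy value = 23. Running XOR: 36 XOR 23 = 51
coin game: Grundy value = 33. Running XOR: 51 XOR 33 = 18
The combined Grundy value is 18.

18


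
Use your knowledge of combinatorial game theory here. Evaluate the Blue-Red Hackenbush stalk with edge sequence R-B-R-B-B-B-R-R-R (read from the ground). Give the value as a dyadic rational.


Edges (from ground): R-B-R-B-B-B-R-R-R
By Berlekamp's sign-expansion rule, a Blue-Red Hackenbush stalk has the value of the surreal number whose sign sequence is the edge sequence with B -> + and R -> -.
Sign sequence: -+-+++---
Trace the sign expansion in the surreal number tree, starting from 0:
Edge 1: R (sign -) -> bounds (-inf, 0), value = -1
Edge 2: B (sign +) -> bounds (-1, 0), value = -1/2
Edge 3: R (sign -) -> bounds (-1, -1/2), value = -3/4
Edge 4: B (sign +) -> bounds (-3/4, -1/2), value = -5/8
Edge 5: B (sign +) -> bounds (-5/8, -1/2), value = -9/16
Edge 6: B (sign +) -> bounds (-9/16, -1/2), value = -17/32
Edge 7: R (sign -) -> bounds (-9/16, -17/32), value = -35/64
Edge 8: R (sign -) -> bounds (-9/16, -35/64), value = -71/128
Edge 9: R (sign -) -> bounds (-9/16, -71/128), value = -143/256
Game value = -143/256

-143/256


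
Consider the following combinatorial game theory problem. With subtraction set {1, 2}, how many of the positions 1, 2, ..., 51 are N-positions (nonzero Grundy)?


Subtraction set S = {1, 2}, so G(n) = n mod 3.
G(n) = 0 when n is a multiple of 3.
Multiples of 3 in [1, 51]: 17
N-positions (nonzero Grundy) = 51 - 17 = 34

34


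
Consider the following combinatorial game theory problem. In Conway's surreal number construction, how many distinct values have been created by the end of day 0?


Day 0: {|} = 0 is born. Count = 1.
Day n: the number of surreal numbers born by day n is 2^(n+1) - 1.
By day 0: 2^1 - 1 = 1
By day 0: 1 surreal numbers.

1


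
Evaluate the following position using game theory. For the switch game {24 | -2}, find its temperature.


The game is {24 | -2}, a switch {a | b} with numbers a > b.
Cooling {a | b} by t gives {a - t | b + t}, which stops being hot when a - t = b + t, i.e. at t = (a - b)/2. So the temperature of a switch is (a - b)/2.
Temperature = (Left option - Right option) / 2
= (24 - (-2)) / 2
= 26 / 2
= 13

13


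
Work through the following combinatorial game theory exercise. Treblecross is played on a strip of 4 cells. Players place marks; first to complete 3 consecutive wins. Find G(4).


Treblecross: place X on empty cells; 3-in-a-row wins.
Playing within two cells of an existing X lets the opponent win at once, so sensible play treats the cells i-2..i+2 around each X as dead. The player left with no safe cell loses, so this is a normal-play take-away game on strips of safe cells.
Placing X at cell i (0-indexed) of a strip of k safe cells leaves independent strips of sizes max(0, i-2) and max(0, k-i-3). Hence G(k) = mex{ G(max(0,i-2)) XOR G(max(0,k-i-3)) : 0 <= i < k }, with G(0) = 0.
G(1): splits (0,0):0^0=0 -> mex({0}) = 1
G(2): splits (0,0):0^0=0 -> mex({0}) = 1
G(3): splits (0,0):0^0=0 -> mex({0}) = 1
G(4): splits (0,1):0^1=1 (0,0):0^0=0 -> mex({0, 1}) = 2
Therefore G(4) = 2.

2


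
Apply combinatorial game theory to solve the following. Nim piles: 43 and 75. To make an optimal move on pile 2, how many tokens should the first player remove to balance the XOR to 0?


Piles: 43 and 75
Current XOR: 43 XOR 75 = 96 (non-zero, so this is an N-position).
To make the XOR zero, we need to find a move that balances the piles.
For pile 2 (size 75): target = 75 XOR 96 = 43
We reduce pile 2 from 75 to 43.
Tokens removed: 75 - 43 = 32
Verification: 43 XOR 43 = 0

32


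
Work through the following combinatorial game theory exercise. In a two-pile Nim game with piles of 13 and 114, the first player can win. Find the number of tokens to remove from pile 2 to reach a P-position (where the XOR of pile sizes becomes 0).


Piles: 13 and 114
Current XOR: 13 XOR 114 = 127 (non-zero, so this is an N-position).
To make the XOR zero, we need to find a move that balances the piles.
For pile 2 (size 114): target = 114 XOR 127 = 13
We reduce pile 2 from 114 to 13.
Tokens removed: 114 - 13 = 101
Verification: 13 XOR 13 = 0

101


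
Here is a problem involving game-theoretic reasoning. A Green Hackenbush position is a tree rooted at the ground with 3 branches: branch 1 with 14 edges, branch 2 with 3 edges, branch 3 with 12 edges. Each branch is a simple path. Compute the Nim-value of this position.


The tree has 3 branches from the ground vertex.
In Green Hackenbush, the Nim-value of a simple path of length k is k.
Branch 1: length 14, Nim-value = 14
Branch 2: length 3, Nim-value = 3
Branch 3: length 12, Nim-value = 12
Total Nim-value = XOR of all branch values:
0 XOR 14 = 14
14 XOR 3 = 13
13 XOR 12 = 1
Nim-value of the tree = 1

1


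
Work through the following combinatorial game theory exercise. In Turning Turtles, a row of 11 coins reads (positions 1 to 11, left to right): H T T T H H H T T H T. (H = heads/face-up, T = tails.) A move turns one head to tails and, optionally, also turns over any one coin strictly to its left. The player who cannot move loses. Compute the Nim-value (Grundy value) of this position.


Coins: H T T T H H H T T H T
Key fact: a single head at position k behaves exactly like a Nim heap of size k (turning it to T and optionally flipping a coin at j < k corresponds to moving the heap from k to j, or to 0), and heads combine as a disjunctive sum (two heads at the same place would cancel, matching j XOR j = 0). So the Nim-value is the XOR of the 1-indexed positions of the heads.
Face-up positions (1-indexed): [1, 5, 6, 7, 10]
XOR 0 with 1: 0 XOR 1 = 1
XOR 1 with 5: 1 XOR 5 = 4
XOR 4 with 6: 4 XOR 6 = 2
XOR 2 with 7: 2 XOR 7 = 5
XOR 5 with 10: 5 XOR 10 = 15
Nim-value = 15

15


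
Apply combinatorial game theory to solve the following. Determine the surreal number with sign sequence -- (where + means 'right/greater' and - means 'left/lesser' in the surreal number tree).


Sign expansion: --
Rule: track bounds (lo, hi), initially (-inf, +inf). On '+', the current value becomes lo and we move to the simplest number in (value, hi): value + 1 if hi = +inf, otherwise the midpoint (value + hi)/2. On '-', the current value becomes hi and we move to value - 1 if lo = -inf, otherwise the midpoint (lo + value)/2.
Start at 0.
Step 1: sign = -, move left. Bounds: (-inf, 0). Value = -1
Step 2: sign = -, move left. Bounds: (-inf, -1). Value = -2
The surreal number with sign expansion -- is -2.

-2


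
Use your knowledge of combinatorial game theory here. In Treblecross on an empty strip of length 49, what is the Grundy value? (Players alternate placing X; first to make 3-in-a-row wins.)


Treblecross: place X on empty cells; 3-in-a-row wins.
Playing within two cells of an existing X lets the opponent win at once, so sensible play treats the cells i-2..i+2 around each X as dead. The player left with no safe cell loses, so this is a normal-play take-away game on strips of safe cells.
Placing X at cell i (0-indexed) of a strip of k safe cells leaves independent strips of sizes max(0, i-2) and max(0, k-i-3). Hence G(k) = mex{ G(max(0,i-2)) XOR G(max(0,k-i-3)) : 0 <= i < k }, with G(0) = 0.
G(1): splits (0,0):0^0=0 -> mex({0}) = 1
G(2): splits (0,0):0^0=0 -> mex({0}) = 1
G(3): splits (0,0):0^0=0 -> mex({0}) = 1
G(4): splits (0,1):0^1=1 (0,0):0^0=0 -> mex({0, 1}) = 2
G(5): splits (0,2):0^1=1 (0,1):0^1=1 (0,0):0^0=0 -> mex({0, 1}) = 2
G(6) = mex({1}) = 0
G(7) = mex({0, 1, 2}) = 3
G(8) = mex({0, 1, 2}) = 3
G(9) = mex({0, 2}) = 1
G(10) = mex({0, 2, 3}) = 1
G(11) = mex({0, 3}) = 1
G(12) = mex({1, 3}) = 0
G(13) = mex({0, 1, 2, 3}) = 4
G(14) = mex({0, 1, 2}) = 3
G(15) = mex({0, 1, 2}) = 3
G(16) = mex({0, 1, 2, 4}) = 3
G(17) = mex({0, 1, 3, 4}) = 2
G(18) = mex({0, 1, 3, 4}) = 2
G(19) = mex({0, 1, 3, 5}) = 2
G(20) = mex({0, 1, 2, 3, 5}) = 4
G(21) = mex({0, 1, 2, 3, 5}) = 4
G(22) = mex({1, 2, 6}) = 0
G(23) = mex({0, 1, 2, 3, 4, 6}) = 5
G(24) = mex({0, 1, 2, 3, 4}) = 5
G(25) = mex({0, 1, 3, 4, 7}) = 2
G(26) = mex({0, 1, 3, 4, 5, 7}) = 2
G(27) = mex({0, 1, 3, 5}) = 2
G(28) = mex({0, 1, 2, 5}) = 3
G(29) = mex({0, 1, 2, 4, 5, 6}) = 3
G(30) = mex({1, 2, 4, 6}) = 0
G(31) = mex({0, 1, 2, 3, 4, 6}) = 5
G(32) = mex({1, 2, 3, 4, 7}) = 0
G(33) = mex({0, 3, 7}) = 1
G(34) = mex({0, 2, 3, 5, 7}) = 1
G(35) = mex({0, 2, 3, 5, 6}) = 1
G(36) = mex({0, 1, 2, 5, 6}) = 3
G(37) = mex({0, 1, 2, 4, 5, 6}) = 3
G(38) = mex({0, 1, 2, 4}) = 3
G(39) = mex({0, 1, 2, 3, 4, 7}) = 5
G(40) = mex({0, 1, 2, 3, 4, 5, 7}) = 6
G(41) = mex({0, 1, 2, 3, 5, 7}) = 4
G(42) = mex({0, 1, 2, 3, 5, 6, 7}) = 4
G(43) = mex({0, 2, 3, 5, 6}) = 1
G(44) = mex({1, 2, 3, 4, 5, 6}) = 0
G(45) = mex({0, 1, 2, 3, 4, 6, 7}) = 5
G(46) = mex({0, 1, 2, 3, 4, 7}) = 5
G(47) = mex({0, 1, 2, 3, 4, 5, 7}) = 6
G(48) = mex({0, 1, 2, 3, 4, 5, 7}) = 6
G(49) = mex({0, 1, 3, 4, 5, 7}) = 2
Therefore G(49) = 2.

2


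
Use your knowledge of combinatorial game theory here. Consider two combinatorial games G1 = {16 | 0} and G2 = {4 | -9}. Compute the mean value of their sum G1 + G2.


G1 = {16 | 0}, G2 = {4 | -9}
Each is a switch {a | b} with numbers a > b; its mean value is (a + b)/2, and mean value is additive over game sums: m(G1 + G2) = m(G1) + m(G2).
Mean of G1 = (16 + (0))/2 = 16/2 = 8
Mean of G2 = (4 + (-9))/2 = -5/2 = -5/2
Mean of G1 + G2 = 8 + -5/2 = 11/2

11/2


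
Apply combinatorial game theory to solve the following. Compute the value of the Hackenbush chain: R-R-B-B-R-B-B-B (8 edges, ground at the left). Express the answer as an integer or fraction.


Edges (from ground): R-R-B-B-R-B-B-B
By Berlekamp's sign-expansion rule, a Blue-Red Hackenbush stalk has the value of the surreal number whose sign sequence is the edge sequence with B -> + and R -> -.
Sign sequence: --++-+++
Trace the sign expansion in the surreal number tree, starting from 0:
Edge 1: R (sign -) -> bounds (-inf, 0), value = -1
Edge 2: R (sign -) -> bounds (-inf, -1), value = -2
Edge 3: B (sign +) -> bounds (-2, -1), value = -3/2
Edge 4: B (sign +) -> bounds (-3/2, -1), value = -5/4
Edge 5: R (sign -) -> bounds (-3/2, -5/4), value = -11/8
Edge 6: B (sign +) -> bounds (-11/8, -5/4), value = -21/16
Edge 7: B (sign +) -> bounds (-21/16, -5/4), value = -41/32
Edge 8: B (sign +) -> bounds (-41/32, -5/4), value = -81/64
Game value = -81/64

-81/64


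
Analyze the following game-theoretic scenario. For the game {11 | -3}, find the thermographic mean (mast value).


Game = {11 | -3}, a switch {a | b} with numbers a > b.
Its thermograph has left wall a - t and right wall b + t, which meet at t = (a - b)/2, where both equal (a + b)/2. So the mast (mean value) is at (a + b)/2.
Mean = (11 + (-3))/2 = 8/2 = 4

4


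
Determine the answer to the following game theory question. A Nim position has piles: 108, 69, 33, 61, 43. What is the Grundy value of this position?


We need the XOR (exclusive or) of all pile sizes.
After XOR-ing pile 1 (size 108): 0 XOR 108 = 108
After XOR-ing pile 2 (size 69): 108 XOR 69 = 41
After XOR-ing pile 3 (size 33): 41 XOR 33 = 8
After XOR-ing pile 4 (size 61): 8 XOR 61 = 53
After XOR-ing pile 5 (size 43): 53 XOR 43 = 30
The Nim-value of this position is 30.

30


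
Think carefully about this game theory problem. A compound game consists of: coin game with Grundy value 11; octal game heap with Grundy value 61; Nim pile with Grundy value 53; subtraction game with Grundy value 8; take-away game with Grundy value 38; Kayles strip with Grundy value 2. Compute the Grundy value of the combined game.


By the Sprague-Grundy theorem, the Grundy value of a sum of games is the XOR of individual Grundy values.
coin game: Grundy value = 11. Running XOR: 0 XOR 11 = 11
octal game heap: Grundy value = 61. Running XOR: 11 XOR 61 = 54
Nim pile: Grundy value = 53. Running XOR: 54 XOR 53 = 3
subtraction game: Grundy value = 8. Running XOR: 3 XOR 8 = 11
take-away game: Grundy value = 38. Running XOR: 11 XOR 38 = 45
Kayles strip: Grundy value = 2. Running XOR: 45 XOR 2 = 47
The combined Grundy value is 47.

47


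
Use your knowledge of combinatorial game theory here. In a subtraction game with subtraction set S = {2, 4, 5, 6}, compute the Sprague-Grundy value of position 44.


The subtraction set is S = {2, 4, 5, 6}.
G(k) = mex{ G(k - s) : s in S, s <= k }. We compute iteratively: G(0) = 0.
G(1) = mex({}) = 0
G(2) = mex({0}) = 1
G(3) = mex({0}) = 1
G(4) = mex({0, 1}) = 2
G(5) = mex({0, 1}) = 2
G(6) = mex({0, 1, 2}) = 3
G(7) = mex({0, 1, 2}) = 3
G(8) = mex({1, 2, 3}) = 0
G(9) = mex({1, 2, 3}) = 0
G(10) = mex({0, 2, 3}) = 1
G(11) = mex({0, 2, 3}) = 1
G(12) = mex({0, 1, 3}) = 2
G(13) = mex({0, 1, 3}) = 2
Observe that G(8)..G(13) = 0, 0, 1, 1, 2, 2 repeats G(0)..G(5) = 0, 0, 1, 1, 2, 2.
For k >= max(S) = 6, G(k) is determined by the previous 6 values G(k-6)..G(k-1); a window of 6 consecutive values has recurred shifted by 8, so by induction G(k + 8) = G(k) for all k >= 0: the sequence is periodic from the start with period 8.
One period: G(0..7) = 0, 0, 1, 1, 2, 2, 3, 3.
44 mod 8 = 4, so G(44) = G(4) = 2.

2


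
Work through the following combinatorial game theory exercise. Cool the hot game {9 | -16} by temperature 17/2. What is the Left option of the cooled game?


Original game: {9 | -16} (a switch {a | b} with a > b).
Cooling by t (for t below the temperature (a - b)/2 = 25/2) taxes each move by t: {a | b} cooled by t is {a - t | b + t}.
Cooling amount: t = 17/2
Cooled Left option: 9 - 17/2 = 1/2
Cooled Right option: -16 + 17/2 = -15/2
Cooled game: {1/2 | -15/2}
Left option = 1/2

1/2


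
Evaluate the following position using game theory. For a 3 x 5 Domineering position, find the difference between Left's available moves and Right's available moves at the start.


Board is 3 x 5 (rows x cols).
Left (vertical) placements: (rows-1) * cols = 2 * 5 = 10
Right (horizontal) placements: rows * (cols-1) = 3 * 4 = 12
Advantage = Left - Right = 10 - 12 = -2

-2


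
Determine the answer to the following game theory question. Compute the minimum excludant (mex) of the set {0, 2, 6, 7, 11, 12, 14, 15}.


Set = {0, 2, 6, 7, 11, 12, 14, 15}
0 is in the set.
1 is NOT in the set. This is the mex.
mex = 1

1


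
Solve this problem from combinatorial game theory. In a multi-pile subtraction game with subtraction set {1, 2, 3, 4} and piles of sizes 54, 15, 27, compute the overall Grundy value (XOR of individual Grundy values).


Subtraction set: {1, 2, 3, 4}
For this subtraction set, G(n) = n mod 5 (period = max + 1 = 5).
Pile 1 (size 54): G(54) = 54 mod 5 = 4
Pile 2 (size 15): G(15) = 15 mod 5 = 0
Pile 3 (size 27): G(27) = 27 mod 5 = 2
Total Grundy value = XOR of all: 4 XOR 0 XOR 2 = 6

6


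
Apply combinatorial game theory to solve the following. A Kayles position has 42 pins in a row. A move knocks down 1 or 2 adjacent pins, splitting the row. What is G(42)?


Kayles: a move removes 1 or 2 adjacent pins from a contiguous row.
Removing pins from a row of k leaves two independent rows (a, b) with a + b = k - 1 (one pin) or a + b = k - 2 (two pins); an end removal gives a = 0.
By Sprague-Grundy, G(k) = mex{ G(a) XOR G(b) } over all these splits. G(0) = 0.
G(1): splits (0,0):0^0=0 -> mex({0}) = 1
G(2): splits (0,1):0^1=1 (0,0):0^0=0 -> mex({0, 1}) = 2
G(3): splits (0,2):0^2=2 (1,1):1^1=0 (0,1):0^1=1 -> mex({0, 1, 2}) = 3
G(4): splits (0,3):0^3=3 (1,2):1^2=3 (0,2):0^2=2 (1,1):1^1=0 -> mex({0, 2, 3}) = 1
G(5): splits (0,4):0^1=1 (1,3):1^3=2 (2,2):2^2=0 (0,3):0^3=3 (1,2):1^2=3 -> mex({0, 1, 2, 3}) = 4
G(6) = mex({0, 1, 2, 4}) = 3
G(7) = mex({0, 1, 3, 4, 5}) = 2
G(8) = mex({0, 2, 3, 5, 6}) = 1
G(9) = mex({0, 1, 2, 3, 6, 7}) = 4
G(10) = mex({0, 1, 3, 4, 5, 7}) = 2
G(11) = mex({0, 1, 2, 3, 4, 5}) = 6
G(12) = mex({0, 1, 2, 3, 5, 6, 7}) = 4
G(13) = mex({0, 2, 3, 4, 6, 7}) = 1
G(14) = mex({0, 1, 4, 5, 6, 7}) = 2
G(15) = mex({0, 1, 2, 3, 4, 5, 6}) = 7
G(16) = mex({0, 2, 3, 5, 6, 7}) = 1
G(17) = mex({0, 1, 2, 3, 5, 6, 7}) = 4
G(18) = mex({0, 1, 2, 4, 5, 6}) = 3
G(19) = mex({0, 1, 3, 4, 5, 7}) = 2
G(20) = mex({0, 2, 3, 4, 5, 6, 7}) = 1
G(21) = mex({0, 1, 2, 3, 5, 6, 7}) = 4
G(22) = mex({0, 1, 2, 3, 4, 5, 7}) = 6
G(23) = mex({0, 1, 2, 3, 4, 5, 6}) = 7
G(24) = mex({0, 1, 2, 3, 5, 6, 7}) = 4
G(25) = mex({0, 2, 3, 4, 6, 7}) = 1
G(26) = mex({0, 1, 3, 4, 5, 6, 7}) = 2
G(27) = mex({0, 1, 2, 3, 4, 5, 6, 7}) = 8
G(28) = mex({0, 1, 2, 3, 4, 6, 7, 8}) = 5
G(29) = mex({0, 1, 2, 3, 5, 6, 7, 8, 9}) = 4
G(30) = mex({0, 1, 2, 3, 4, 5, 6, 9, 10}) = 7
G(31) = mex({0, 1, 3, 4, 5, 7, 10, 11}) = 2
G(32) = mex({0, 2, 3, 4, 5, 6, 7, 9, 11}) = 1
G(33) = mex({0, 1, 2, 3, 4, 5, 6, 7, 9, 12}) = 8
G(34) = mex({0, 1, 2, 3, 4, 5, 7, 8, 11, 12}) = 6
G(35) = mex({0, 1, 2, 3, 4, 5, 6, 8, 9, 10, 11}) = 7
G(36) = mex({0, 1, 2, 3, 5, 6, 7, 9, 10}) = 4
G(37) = mex({0, 2, 3, 4, 6, 7, 9, 10, 11, 12}) = 1
G(38) = mex({0, 1, 3, 4, 5, 6, 7, 9, 10, 11, 12}) = 2
G(39) = mex({0, 1, 2, 4, 5, 6, 7, 9, 10, 12, 14}) = 3
G(40) = mex({0, 2, 3, 4, 6, 7, 11, 12, 14}) = 1
G(41) = mex({0, 1, 2, 3, 5, 6, 7, 9, 10, 11, 12}) = 4
G(42) = mex({0, 1, 2, 3, 4, 5, 6, 9, 10}) = 7
Therefore G(42) = 7.

7


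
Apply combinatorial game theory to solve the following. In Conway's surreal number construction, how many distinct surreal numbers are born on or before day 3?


Day 0: {|} = 0 is born. Count = 1.
Day n: the number of surreal numbers born by day n is 2^(n+1) - 1.
By day 0: 2^1 - 1 = 1
By day 1: 2^2 - 1 = 3
By day 2: 2^3 - 1 = 7
By day 3: 2^4 - 1 = 15
By day 3: 15 surreal numbers.

15


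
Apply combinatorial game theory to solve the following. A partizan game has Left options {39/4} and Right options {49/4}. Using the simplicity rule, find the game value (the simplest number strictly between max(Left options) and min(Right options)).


Left options: {39/4}, max = 39/4
Right options: {49/4}, min = 49/4
All options are numbers and max(Left) < min(Right), so by the simplicity theorem the value is the simplest (earliest-born) number strictly between 39/4 and 49/4.
Integers 10 through 12 all lie strictly between 39/4 and 49/4.
Among integers, the simplest (lowest birthday = smallest |n|; 0 is born on day 0, +-n on day n) is 10.
No non-integer in the interval can be simpler: if x is a non-integer in the interval, then floor(x) or ceil(x) also lies in the interval (the interval contains an integer), and both are proper prefixes of x's sign expansion, i.e. born earlier. So the game value is 10.
Game value = 10

10
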